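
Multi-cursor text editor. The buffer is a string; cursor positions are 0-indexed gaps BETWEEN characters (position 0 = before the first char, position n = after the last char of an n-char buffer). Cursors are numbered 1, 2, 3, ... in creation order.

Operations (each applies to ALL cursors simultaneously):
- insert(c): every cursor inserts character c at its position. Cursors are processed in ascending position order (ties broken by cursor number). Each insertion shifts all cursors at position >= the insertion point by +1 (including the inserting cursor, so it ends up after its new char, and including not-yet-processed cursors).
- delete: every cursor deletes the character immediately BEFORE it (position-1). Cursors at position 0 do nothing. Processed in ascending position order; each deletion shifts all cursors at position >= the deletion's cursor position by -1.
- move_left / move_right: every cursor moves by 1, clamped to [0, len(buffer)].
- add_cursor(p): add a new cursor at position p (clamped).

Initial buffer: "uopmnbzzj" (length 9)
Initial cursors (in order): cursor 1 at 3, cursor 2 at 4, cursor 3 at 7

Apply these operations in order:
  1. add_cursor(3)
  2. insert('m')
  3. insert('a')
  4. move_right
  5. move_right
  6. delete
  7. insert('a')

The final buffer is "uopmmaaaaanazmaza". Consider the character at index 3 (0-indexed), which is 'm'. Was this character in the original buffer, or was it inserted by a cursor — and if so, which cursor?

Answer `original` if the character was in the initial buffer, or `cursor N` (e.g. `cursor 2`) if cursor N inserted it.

After op 1 (add_cursor(3)): buffer="uopmnbzzj" (len 9), cursors c1@3 c4@3 c2@4 c3@7, authorship .........
After op 2 (insert('m')): buffer="uopmmmmnbzmzj" (len 13), cursors c1@5 c4@5 c2@7 c3@11, authorship ...14.2...3..
After op 3 (insert('a')): buffer="uopmmaammanbzmazj" (len 17), cursors c1@7 c4@7 c2@10 c3@15, authorship ...1414.22...33..
After op 4 (move_right): buffer="uopmmaammanbzmazj" (len 17), cursors c1@8 c4@8 c2@11 c3@16, authorship ...1414.22...33..
After op 5 (move_right): buffer="uopmmaammanbzmazj" (len 17), cursors c1@9 c4@9 c2@12 c3@17, authorship ...1414.22...33..
After op 6 (delete): buffer="uopmmaaanzmaz" (len 13), cursors c1@7 c4@7 c2@9 c3@13, authorship ...14142..33.
After op 7 (insert('a')): buffer="uopmmaaaaanazmaza" (len 17), cursors c1@9 c4@9 c2@12 c3@17, authorship ...1414142.2.33.3
Authorship (.=original, N=cursor N): . . . 1 4 1 4 1 4 2 . 2 . 3 3 . 3
Index 3: author = 1

Answer: cursor 1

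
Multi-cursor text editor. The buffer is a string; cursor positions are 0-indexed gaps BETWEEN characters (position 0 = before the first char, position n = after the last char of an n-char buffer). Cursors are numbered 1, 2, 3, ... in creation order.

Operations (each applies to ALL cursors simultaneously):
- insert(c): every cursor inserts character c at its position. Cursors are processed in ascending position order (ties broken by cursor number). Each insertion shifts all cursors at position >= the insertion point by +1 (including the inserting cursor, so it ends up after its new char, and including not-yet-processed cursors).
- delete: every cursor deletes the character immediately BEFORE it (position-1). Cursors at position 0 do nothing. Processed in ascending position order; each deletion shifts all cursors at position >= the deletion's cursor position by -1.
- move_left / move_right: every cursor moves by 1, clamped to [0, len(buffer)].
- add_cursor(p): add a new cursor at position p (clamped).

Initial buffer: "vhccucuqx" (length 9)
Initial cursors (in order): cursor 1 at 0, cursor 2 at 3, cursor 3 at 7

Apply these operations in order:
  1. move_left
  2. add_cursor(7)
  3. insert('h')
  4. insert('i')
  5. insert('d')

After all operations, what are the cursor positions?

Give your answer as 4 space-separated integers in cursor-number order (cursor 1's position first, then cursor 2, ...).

Answer: 3 8 15 19

Derivation:
After op 1 (move_left): buffer="vhccucuqx" (len 9), cursors c1@0 c2@2 c3@6, authorship .........
After op 2 (add_cursor(7)): buffer="vhccucuqx" (len 9), cursors c1@0 c2@2 c3@6 c4@7, authorship .........
After op 3 (insert('h')): buffer="hvhhccuchuhqx" (len 13), cursors c1@1 c2@4 c3@9 c4@11, authorship 1..2....3.4..
After op 4 (insert('i')): buffer="hivhhiccuchiuhiqx" (len 17), cursors c1@2 c2@6 c3@12 c4@15, authorship 11..22....33.44..
After op 5 (insert('d')): buffer="hidvhhidccuchiduhidqx" (len 21), cursors c1@3 c2@8 c3@15 c4@19, authorship 111..222....333.444..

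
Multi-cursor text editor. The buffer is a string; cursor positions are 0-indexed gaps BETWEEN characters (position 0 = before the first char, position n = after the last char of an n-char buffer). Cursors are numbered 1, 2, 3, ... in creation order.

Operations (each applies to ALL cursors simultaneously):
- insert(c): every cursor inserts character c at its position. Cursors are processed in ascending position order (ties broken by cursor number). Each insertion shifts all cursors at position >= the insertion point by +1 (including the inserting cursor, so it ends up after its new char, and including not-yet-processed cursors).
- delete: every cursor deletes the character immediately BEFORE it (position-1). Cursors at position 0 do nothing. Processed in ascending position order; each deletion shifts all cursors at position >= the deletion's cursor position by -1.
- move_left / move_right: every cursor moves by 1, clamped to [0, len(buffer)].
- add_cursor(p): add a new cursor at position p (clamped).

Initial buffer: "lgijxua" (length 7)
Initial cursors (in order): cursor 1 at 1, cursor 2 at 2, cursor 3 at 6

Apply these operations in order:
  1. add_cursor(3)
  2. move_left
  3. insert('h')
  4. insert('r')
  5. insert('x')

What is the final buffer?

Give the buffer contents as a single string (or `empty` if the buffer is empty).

Answer: hrxlhrxghrxijxhrxua

Derivation:
After op 1 (add_cursor(3)): buffer="lgijxua" (len 7), cursors c1@1 c2@2 c4@3 c3@6, authorship .......
After op 2 (move_left): buffer="lgijxua" (len 7), cursors c1@0 c2@1 c4@2 c3@5, authorship .......
After op 3 (insert('h')): buffer="hlhghijxhua" (len 11), cursors c1@1 c2@3 c4@5 c3@9, authorship 1.2.4...3..
After op 4 (insert('r')): buffer="hrlhrghrijxhrua" (len 15), cursors c1@2 c2@5 c4@8 c3@13, authorship 11.22.44...33..
After op 5 (insert('x')): buffer="hrxlhrxghrxijxhrxua" (len 19), cursors c1@3 c2@7 c4@11 c3@17, authorship 111.222.444...333..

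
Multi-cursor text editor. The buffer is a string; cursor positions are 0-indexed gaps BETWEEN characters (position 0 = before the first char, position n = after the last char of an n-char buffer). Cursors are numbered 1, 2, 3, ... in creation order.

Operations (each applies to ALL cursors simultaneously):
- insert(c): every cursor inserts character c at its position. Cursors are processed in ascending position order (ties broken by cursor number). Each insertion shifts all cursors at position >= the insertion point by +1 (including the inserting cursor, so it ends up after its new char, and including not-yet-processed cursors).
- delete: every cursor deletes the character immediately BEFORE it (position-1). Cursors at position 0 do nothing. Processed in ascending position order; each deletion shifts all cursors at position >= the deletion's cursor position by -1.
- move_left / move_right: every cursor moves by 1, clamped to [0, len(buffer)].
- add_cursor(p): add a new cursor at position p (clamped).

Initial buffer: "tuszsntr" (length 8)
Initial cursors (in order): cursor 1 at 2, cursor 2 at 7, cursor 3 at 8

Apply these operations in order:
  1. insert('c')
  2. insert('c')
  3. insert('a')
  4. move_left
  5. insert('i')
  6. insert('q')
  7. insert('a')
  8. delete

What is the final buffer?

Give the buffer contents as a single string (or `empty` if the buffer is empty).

After op 1 (insert('c')): buffer="tucszsntcrc" (len 11), cursors c1@3 c2@9 c3@11, authorship ..1.....2.3
After op 2 (insert('c')): buffer="tuccszsntccrcc" (len 14), cursors c1@4 c2@11 c3@14, authorship ..11.....22.33
After op 3 (insert('a')): buffer="tuccaszsntccarcca" (len 17), cursors c1@5 c2@13 c3@17, authorship ..111.....222.333
After op 4 (move_left): buffer="tuccaszsntccarcca" (len 17), cursors c1@4 c2@12 c3@16, authorship ..111.....222.333
After op 5 (insert('i')): buffer="tucciaszsntcciarccia" (len 20), cursors c1@5 c2@14 c3@19, authorship ..1111.....2222.3333
After op 6 (insert('q')): buffer="tucciqaszsntcciqarcciqa" (len 23), cursors c1@6 c2@16 c3@22, authorship ..11111.....22222.33333
After op 7 (insert('a')): buffer="tucciqaaszsntcciqaarcciqaa" (len 26), cursors c1@7 c2@18 c3@25, authorship ..111111.....222222.333333
After op 8 (delete): buffer="tucciqaszsntcciqarcciqa" (len 23), cursors c1@6 c2@16 c3@22, authorship ..11111.....22222.33333

Answer: tucciqaszsntcciqarcciqa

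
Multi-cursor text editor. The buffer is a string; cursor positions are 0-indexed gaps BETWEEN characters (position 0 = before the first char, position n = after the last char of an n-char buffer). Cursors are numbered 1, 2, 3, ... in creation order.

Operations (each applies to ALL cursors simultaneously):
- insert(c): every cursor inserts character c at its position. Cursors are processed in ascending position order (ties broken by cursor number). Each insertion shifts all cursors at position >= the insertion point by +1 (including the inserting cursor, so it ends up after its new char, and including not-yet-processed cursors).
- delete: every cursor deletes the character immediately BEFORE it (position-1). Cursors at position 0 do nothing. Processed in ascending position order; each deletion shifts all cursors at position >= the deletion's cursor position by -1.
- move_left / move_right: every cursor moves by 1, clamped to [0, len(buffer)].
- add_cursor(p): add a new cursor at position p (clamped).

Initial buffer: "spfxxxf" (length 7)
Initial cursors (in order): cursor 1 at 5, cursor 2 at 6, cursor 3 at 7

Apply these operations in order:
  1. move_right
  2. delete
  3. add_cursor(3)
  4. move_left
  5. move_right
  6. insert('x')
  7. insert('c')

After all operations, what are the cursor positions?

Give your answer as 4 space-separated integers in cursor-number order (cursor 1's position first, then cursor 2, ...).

After op 1 (move_right): buffer="spfxxxf" (len 7), cursors c1@6 c2@7 c3@7, authorship .......
After op 2 (delete): buffer="spfx" (len 4), cursors c1@4 c2@4 c3@4, authorship ....
After op 3 (add_cursor(3)): buffer="spfx" (len 4), cursors c4@3 c1@4 c2@4 c3@4, authorship ....
After op 4 (move_left): buffer="spfx" (len 4), cursors c4@2 c1@3 c2@3 c3@3, authorship ....
After op 5 (move_right): buffer="spfx" (len 4), cursors c4@3 c1@4 c2@4 c3@4, authorship ....
After op 6 (insert('x')): buffer="spfxxxxx" (len 8), cursors c4@4 c1@8 c2@8 c3@8, authorship ...4.123
After op 7 (insert('c')): buffer="spfxcxxxxccc" (len 12), cursors c4@5 c1@12 c2@12 c3@12, authorship ...44.123123

Answer: 12 12 12 5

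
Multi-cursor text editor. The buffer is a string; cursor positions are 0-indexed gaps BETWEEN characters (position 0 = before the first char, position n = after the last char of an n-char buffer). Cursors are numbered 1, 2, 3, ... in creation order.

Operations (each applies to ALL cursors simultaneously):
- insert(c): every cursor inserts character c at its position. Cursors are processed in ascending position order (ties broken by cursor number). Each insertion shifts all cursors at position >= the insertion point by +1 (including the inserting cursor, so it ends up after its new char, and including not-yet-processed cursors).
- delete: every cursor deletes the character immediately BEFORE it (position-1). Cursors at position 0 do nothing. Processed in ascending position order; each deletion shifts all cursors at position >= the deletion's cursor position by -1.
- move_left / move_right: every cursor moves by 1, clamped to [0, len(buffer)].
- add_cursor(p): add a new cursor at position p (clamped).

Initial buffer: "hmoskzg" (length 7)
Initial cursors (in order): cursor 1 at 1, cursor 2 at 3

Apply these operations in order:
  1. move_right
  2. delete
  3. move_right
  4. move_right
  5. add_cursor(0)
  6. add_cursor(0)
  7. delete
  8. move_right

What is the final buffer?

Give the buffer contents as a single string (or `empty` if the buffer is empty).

After op 1 (move_right): buffer="hmoskzg" (len 7), cursors c1@2 c2@4, authorship .......
After op 2 (delete): buffer="hokzg" (len 5), cursors c1@1 c2@2, authorship .....
After op 3 (move_right): buffer="hokzg" (len 5), cursors c1@2 c2@3, authorship .....
After op 4 (move_right): buffer="hokzg" (len 5), cursors c1@3 c2@4, authorship .....
After op 5 (add_cursor(0)): buffer="hokzg" (len 5), cursors c3@0 c1@3 c2@4, authorship .....
After op 6 (add_cursor(0)): buffer="hokzg" (len 5), cursors c3@0 c4@0 c1@3 c2@4, authorship .....
After op 7 (delete): buffer="hog" (len 3), cursors c3@0 c4@0 c1@2 c2@2, authorship ...
After op 8 (move_right): buffer="hog" (len 3), cursors c3@1 c4@1 c1@3 c2@3, authorship ...

Answer: hog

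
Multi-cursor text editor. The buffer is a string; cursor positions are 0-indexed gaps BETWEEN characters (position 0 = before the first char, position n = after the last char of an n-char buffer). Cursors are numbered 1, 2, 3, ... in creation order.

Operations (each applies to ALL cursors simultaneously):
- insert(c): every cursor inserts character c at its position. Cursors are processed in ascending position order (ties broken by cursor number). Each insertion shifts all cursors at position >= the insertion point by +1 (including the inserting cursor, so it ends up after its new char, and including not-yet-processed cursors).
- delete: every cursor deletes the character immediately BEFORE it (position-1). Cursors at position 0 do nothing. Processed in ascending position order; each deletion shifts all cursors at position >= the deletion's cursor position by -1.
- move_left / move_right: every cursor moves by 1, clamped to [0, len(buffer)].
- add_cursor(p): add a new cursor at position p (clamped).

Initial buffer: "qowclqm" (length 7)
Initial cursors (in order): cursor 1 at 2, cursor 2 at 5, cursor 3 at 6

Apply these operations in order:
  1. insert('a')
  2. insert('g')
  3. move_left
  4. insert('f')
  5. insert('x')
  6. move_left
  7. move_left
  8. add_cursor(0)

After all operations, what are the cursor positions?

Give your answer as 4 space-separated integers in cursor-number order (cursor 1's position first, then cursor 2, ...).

Answer: 3 10 15 0

Derivation:
After op 1 (insert('a')): buffer="qoawclaqam" (len 10), cursors c1@3 c2@7 c3@9, authorship ..1...2.3.
After op 2 (insert('g')): buffer="qoagwclagqagm" (len 13), cursors c1@4 c2@9 c3@12, authorship ..11...22.33.
After op 3 (move_left): buffer="qoagwclagqagm" (len 13), cursors c1@3 c2@8 c3@11, authorship ..11...22.33.
After op 4 (insert('f')): buffer="qoafgwclafgqafgm" (len 16), cursors c1@4 c2@10 c3@14, authorship ..111...222.333.
After op 5 (insert('x')): buffer="qoafxgwclafxgqafxgm" (len 19), cursors c1@5 c2@12 c3@17, authorship ..1111...2222.3333.
After op 6 (move_left): buffer="qoafxgwclafxgqafxgm" (len 19), cursors c1@4 c2@11 c3@16, authorship ..1111...2222.3333.
After op 7 (move_left): buffer="qoafxgwclafxgqafxgm" (len 19), cursors c1@3 c2@10 c3@15, authorship ..1111...2222.3333.
After op 8 (add_cursor(0)): buffer="qoafxgwclafxgqafxgm" (len 19), cursors c4@0 c1@3 c2@10 c3@15, authorship ..1111...2222.3333.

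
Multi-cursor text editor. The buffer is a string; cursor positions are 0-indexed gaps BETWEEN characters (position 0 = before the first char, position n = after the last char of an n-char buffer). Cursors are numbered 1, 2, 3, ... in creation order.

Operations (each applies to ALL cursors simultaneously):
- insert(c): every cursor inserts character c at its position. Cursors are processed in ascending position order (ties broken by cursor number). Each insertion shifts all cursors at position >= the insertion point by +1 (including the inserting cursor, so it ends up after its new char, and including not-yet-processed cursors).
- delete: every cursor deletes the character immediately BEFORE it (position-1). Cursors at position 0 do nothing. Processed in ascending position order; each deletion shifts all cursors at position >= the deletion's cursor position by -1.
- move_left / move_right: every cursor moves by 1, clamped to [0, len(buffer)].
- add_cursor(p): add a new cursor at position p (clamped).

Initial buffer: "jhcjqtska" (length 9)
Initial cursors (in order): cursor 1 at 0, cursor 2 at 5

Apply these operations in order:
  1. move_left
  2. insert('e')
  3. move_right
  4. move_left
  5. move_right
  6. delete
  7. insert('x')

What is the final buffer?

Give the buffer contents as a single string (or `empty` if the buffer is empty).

After op 1 (move_left): buffer="jhcjqtska" (len 9), cursors c1@0 c2@4, authorship .........
After op 2 (insert('e')): buffer="ejhcjeqtska" (len 11), cursors c1@1 c2@6, authorship 1....2.....
After op 3 (move_right): buffer="ejhcjeqtska" (len 11), cursors c1@2 c2@7, authorship 1....2.....
After op 4 (move_left): buffer="ejhcjeqtska" (len 11), cursors c1@1 c2@6, authorship 1....2.....
After op 5 (move_right): buffer="ejhcjeqtska" (len 11), cursors c1@2 c2@7, authorship 1....2.....
After op 6 (delete): buffer="ehcjetska" (len 9), cursors c1@1 c2@5, authorship 1...2....
After op 7 (insert('x')): buffer="exhcjextska" (len 11), cursors c1@2 c2@7, authorship 11...22....

Answer: exhcjextska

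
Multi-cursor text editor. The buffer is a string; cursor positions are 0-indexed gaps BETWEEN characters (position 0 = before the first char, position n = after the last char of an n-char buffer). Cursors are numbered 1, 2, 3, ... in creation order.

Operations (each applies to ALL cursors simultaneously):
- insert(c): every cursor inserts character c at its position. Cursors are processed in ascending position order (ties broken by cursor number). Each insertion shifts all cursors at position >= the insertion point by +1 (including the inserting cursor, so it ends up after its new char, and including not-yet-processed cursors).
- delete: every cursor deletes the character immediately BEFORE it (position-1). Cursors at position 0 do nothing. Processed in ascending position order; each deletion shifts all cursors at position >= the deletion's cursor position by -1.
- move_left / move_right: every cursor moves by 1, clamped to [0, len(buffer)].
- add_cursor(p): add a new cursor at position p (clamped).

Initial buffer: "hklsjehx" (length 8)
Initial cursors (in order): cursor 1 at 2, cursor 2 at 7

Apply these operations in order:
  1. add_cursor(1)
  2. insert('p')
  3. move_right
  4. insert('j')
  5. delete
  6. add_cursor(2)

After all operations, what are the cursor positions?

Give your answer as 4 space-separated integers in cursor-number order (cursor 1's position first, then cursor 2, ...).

Answer: 5 11 3 2

Derivation:
After op 1 (add_cursor(1)): buffer="hklsjehx" (len 8), cursors c3@1 c1@2 c2@7, authorship ........
After op 2 (insert('p')): buffer="hpkplsjehpx" (len 11), cursors c3@2 c1@4 c2@10, authorship .3.1.....2.
After op 3 (move_right): buffer="hpkplsjehpx" (len 11), cursors c3@3 c1@5 c2@11, authorship .3.1.....2.
After op 4 (insert('j')): buffer="hpkjpljsjehpxj" (len 14), cursors c3@4 c1@7 c2@14, authorship .3.31.1....2.2
After op 5 (delete): buffer="hpkplsjehpx" (len 11), cursors c3@3 c1@5 c2@11, authorship .3.1.....2.
After op 6 (add_cursor(2)): buffer="hpkplsjehpx" (len 11), cursors c4@2 c3@3 c1@5 c2@11, authorship .3.1.....2.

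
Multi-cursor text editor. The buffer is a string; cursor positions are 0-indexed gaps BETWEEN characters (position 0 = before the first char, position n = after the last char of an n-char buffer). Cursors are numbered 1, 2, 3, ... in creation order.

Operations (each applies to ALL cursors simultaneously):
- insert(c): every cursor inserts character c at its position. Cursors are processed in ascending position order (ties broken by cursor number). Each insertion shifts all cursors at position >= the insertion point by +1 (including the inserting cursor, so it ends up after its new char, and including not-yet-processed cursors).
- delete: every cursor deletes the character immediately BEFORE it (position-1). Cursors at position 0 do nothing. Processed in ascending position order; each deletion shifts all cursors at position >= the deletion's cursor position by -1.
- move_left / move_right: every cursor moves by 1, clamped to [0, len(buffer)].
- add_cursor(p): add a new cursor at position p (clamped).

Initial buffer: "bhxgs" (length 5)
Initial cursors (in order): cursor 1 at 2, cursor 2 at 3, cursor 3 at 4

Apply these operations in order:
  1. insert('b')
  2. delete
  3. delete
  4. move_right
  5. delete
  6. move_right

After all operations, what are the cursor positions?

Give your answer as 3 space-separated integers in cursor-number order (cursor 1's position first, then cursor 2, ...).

After op 1 (insert('b')): buffer="bhbxbgbs" (len 8), cursors c1@3 c2@5 c3@7, authorship ..1.2.3.
After op 2 (delete): buffer="bhxgs" (len 5), cursors c1@2 c2@3 c3@4, authorship .....
After op 3 (delete): buffer="bs" (len 2), cursors c1@1 c2@1 c3@1, authorship ..
After op 4 (move_right): buffer="bs" (len 2), cursors c1@2 c2@2 c3@2, authorship ..
After op 5 (delete): buffer="" (len 0), cursors c1@0 c2@0 c3@0, authorship 
After op 6 (move_right): buffer="" (len 0), cursors c1@0 c2@0 c3@0, authorship 

Answer: 0 0 0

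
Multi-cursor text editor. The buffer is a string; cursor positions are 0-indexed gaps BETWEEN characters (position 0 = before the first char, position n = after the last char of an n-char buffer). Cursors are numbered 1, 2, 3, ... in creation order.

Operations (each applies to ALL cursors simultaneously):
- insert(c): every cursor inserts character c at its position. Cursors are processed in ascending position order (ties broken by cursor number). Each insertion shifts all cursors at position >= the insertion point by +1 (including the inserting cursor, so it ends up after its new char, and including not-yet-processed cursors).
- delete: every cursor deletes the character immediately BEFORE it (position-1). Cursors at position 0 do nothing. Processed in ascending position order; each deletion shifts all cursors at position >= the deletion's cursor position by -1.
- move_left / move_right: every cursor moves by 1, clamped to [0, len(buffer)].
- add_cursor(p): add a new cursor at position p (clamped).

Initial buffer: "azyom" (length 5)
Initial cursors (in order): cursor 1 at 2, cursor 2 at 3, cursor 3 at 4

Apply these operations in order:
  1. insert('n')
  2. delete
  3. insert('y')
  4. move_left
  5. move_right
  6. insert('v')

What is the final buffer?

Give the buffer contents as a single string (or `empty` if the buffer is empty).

Answer: azyvyyvoyvm

Derivation:
After op 1 (insert('n')): buffer="aznynonm" (len 8), cursors c1@3 c2@5 c3@7, authorship ..1.2.3.
After op 2 (delete): buffer="azyom" (len 5), cursors c1@2 c2@3 c3@4, authorship .....
After op 3 (insert('y')): buffer="azyyyoym" (len 8), cursors c1@3 c2@5 c3@7, authorship ..1.2.3.
After op 4 (move_left): buffer="azyyyoym" (len 8), cursors c1@2 c2@4 c3@6, authorship ..1.2.3.
After op 5 (move_right): buffer="azyyyoym" (len 8), cursors c1@3 c2@5 c3@7, authorship ..1.2.3.
After op 6 (insert('v')): buffer="azyvyyvoyvm" (len 11), cursors c1@4 c2@7 c3@10, authorship ..11.22.33.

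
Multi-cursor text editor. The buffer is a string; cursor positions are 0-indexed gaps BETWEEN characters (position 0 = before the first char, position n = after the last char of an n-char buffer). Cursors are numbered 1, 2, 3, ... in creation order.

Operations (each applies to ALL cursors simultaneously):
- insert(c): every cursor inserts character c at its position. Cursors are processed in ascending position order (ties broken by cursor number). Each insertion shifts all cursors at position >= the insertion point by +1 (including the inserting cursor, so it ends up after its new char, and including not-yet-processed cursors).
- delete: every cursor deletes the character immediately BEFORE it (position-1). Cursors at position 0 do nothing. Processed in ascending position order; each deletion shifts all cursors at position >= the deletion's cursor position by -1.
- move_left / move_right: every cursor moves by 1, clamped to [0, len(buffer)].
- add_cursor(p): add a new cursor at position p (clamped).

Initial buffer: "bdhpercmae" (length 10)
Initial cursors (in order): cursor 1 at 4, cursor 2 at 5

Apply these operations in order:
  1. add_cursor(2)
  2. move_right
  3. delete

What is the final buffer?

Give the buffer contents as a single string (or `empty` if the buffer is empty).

Answer: bdpcmae

Derivation:
After op 1 (add_cursor(2)): buffer="bdhpercmae" (len 10), cursors c3@2 c1@4 c2@5, authorship ..........
After op 2 (move_right): buffer="bdhpercmae" (len 10), cursors c3@3 c1@5 c2@6, authorship ..........
After op 3 (delete): buffer="bdpcmae" (len 7), cursors c3@2 c1@3 c2@3, authorship .......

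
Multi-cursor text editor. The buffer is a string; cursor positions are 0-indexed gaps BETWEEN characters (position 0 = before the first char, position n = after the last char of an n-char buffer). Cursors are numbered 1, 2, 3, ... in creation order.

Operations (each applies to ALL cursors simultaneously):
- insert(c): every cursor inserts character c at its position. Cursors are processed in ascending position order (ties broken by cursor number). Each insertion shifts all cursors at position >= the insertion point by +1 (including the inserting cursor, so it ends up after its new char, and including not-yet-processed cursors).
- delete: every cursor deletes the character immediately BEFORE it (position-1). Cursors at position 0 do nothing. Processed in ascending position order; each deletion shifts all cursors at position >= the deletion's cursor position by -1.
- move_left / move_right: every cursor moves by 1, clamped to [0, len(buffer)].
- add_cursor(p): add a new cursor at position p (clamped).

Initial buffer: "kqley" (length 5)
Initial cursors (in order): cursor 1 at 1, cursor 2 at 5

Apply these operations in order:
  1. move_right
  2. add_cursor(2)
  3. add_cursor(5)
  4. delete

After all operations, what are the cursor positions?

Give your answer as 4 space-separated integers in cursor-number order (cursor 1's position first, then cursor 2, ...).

Answer: 0 1 0 1

Derivation:
After op 1 (move_right): buffer="kqley" (len 5), cursors c1@2 c2@5, authorship .....
After op 2 (add_cursor(2)): buffer="kqley" (len 5), cursors c1@2 c3@2 c2@5, authorship .....
After op 3 (add_cursor(5)): buffer="kqley" (len 5), cursors c1@2 c3@2 c2@5 c4@5, authorship .....
After op 4 (delete): buffer="l" (len 1), cursors c1@0 c3@0 c2@1 c4@1, authorship .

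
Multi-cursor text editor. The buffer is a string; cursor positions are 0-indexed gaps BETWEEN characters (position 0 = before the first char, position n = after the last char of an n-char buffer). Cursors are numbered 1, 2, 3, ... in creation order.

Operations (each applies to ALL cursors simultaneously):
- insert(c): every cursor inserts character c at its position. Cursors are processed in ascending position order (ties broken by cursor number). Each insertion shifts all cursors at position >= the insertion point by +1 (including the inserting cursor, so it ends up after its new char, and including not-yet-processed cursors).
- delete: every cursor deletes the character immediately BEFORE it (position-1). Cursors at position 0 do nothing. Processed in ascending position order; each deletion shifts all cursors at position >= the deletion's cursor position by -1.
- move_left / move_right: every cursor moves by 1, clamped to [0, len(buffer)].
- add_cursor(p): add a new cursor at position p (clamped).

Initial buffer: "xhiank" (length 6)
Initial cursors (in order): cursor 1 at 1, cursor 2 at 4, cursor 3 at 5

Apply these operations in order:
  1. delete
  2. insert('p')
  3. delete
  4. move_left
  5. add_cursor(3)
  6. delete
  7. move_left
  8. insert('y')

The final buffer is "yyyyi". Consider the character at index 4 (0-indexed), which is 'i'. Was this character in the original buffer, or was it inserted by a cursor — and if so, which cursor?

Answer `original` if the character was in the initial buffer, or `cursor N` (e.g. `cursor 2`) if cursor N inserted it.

After op 1 (delete): buffer="hik" (len 3), cursors c1@0 c2@2 c3@2, authorship ...
After op 2 (insert('p')): buffer="phippk" (len 6), cursors c1@1 c2@5 c3@5, authorship 1..23.
After op 3 (delete): buffer="hik" (len 3), cursors c1@0 c2@2 c3@2, authorship ...
After op 4 (move_left): buffer="hik" (len 3), cursors c1@0 c2@1 c3@1, authorship ...
After op 5 (add_cursor(3)): buffer="hik" (len 3), cursors c1@0 c2@1 c3@1 c4@3, authorship ...
After op 6 (delete): buffer="i" (len 1), cursors c1@0 c2@0 c3@0 c4@1, authorship .
After op 7 (move_left): buffer="i" (len 1), cursors c1@0 c2@0 c3@0 c4@0, authorship .
After op 8 (insert('y')): buffer="yyyyi" (len 5), cursors c1@4 c2@4 c3@4 c4@4, authorship 1234.
Authorship (.=original, N=cursor N): 1 2 3 4 .
Index 4: author = original

Answer: original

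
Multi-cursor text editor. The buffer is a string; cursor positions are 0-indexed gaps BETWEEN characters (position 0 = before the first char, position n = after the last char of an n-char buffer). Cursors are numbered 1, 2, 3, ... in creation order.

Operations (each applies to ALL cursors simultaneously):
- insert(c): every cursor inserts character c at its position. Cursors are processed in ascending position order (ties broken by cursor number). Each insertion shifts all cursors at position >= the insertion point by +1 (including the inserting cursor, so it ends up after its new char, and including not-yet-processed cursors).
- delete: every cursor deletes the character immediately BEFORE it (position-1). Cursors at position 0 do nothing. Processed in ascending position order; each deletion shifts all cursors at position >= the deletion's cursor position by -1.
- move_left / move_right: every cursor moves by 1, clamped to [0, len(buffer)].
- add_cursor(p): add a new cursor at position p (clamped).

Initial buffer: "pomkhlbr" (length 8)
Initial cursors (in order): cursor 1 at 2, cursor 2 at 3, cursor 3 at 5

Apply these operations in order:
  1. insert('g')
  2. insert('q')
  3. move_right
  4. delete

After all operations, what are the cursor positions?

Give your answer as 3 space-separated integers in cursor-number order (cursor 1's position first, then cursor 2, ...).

After op 1 (insert('g')): buffer="pogmgkhglbr" (len 11), cursors c1@3 c2@5 c3@8, authorship ..1.2..3...
After op 2 (insert('q')): buffer="pogqmgqkhgqlbr" (len 14), cursors c1@4 c2@7 c3@11, authorship ..11.22..33...
After op 3 (move_right): buffer="pogqmgqkhgqlbr" (len 14), cursors c1@5 c2@8 c3@12, authorship ..11.22..33...
After op 4 (delete): buffer="pogqgqhgqbr" (len 11), cursors c1@4 c2@6 c3@9, authorship ..1122.33..

Answer: 4 6 9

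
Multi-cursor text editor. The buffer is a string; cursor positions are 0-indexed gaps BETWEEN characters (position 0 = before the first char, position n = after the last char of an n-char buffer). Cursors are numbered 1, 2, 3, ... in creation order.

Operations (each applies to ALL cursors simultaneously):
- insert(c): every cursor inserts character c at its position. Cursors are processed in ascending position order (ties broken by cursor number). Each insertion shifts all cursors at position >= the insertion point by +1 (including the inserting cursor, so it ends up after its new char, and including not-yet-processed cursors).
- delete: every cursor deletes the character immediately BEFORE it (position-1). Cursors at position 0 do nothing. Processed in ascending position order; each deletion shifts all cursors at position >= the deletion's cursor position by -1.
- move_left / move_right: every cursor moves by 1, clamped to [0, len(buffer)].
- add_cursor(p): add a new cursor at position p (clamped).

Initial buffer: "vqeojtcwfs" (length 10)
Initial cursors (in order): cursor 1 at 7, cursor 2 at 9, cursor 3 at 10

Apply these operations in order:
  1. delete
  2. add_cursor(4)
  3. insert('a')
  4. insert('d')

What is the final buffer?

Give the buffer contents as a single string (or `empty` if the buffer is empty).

After op 1 (delete): buffer="vqeojtw" (len 7), cursors c1@6 c2@7 c3@7, authorship .......
After op 2 (add_cursor(4)): buffer="vqeojtw" (len 7), cursors c4@4 c1@6 c2@7 c3@7, authorship .......
After op 3 (insert('a')): buffer="vqeoajtawaa" (len 11), cursors c4@5 c1@8 c2@11 c3@11, authorship ....4..1.23
After op 4 (insert('d')): buffer="vqeoadjtadwaadd" (len 15), cursors c4@6 c1@10 c2@15 c3@15, authorship ....44..11.2323

Answer: vqeoadjtadwaadd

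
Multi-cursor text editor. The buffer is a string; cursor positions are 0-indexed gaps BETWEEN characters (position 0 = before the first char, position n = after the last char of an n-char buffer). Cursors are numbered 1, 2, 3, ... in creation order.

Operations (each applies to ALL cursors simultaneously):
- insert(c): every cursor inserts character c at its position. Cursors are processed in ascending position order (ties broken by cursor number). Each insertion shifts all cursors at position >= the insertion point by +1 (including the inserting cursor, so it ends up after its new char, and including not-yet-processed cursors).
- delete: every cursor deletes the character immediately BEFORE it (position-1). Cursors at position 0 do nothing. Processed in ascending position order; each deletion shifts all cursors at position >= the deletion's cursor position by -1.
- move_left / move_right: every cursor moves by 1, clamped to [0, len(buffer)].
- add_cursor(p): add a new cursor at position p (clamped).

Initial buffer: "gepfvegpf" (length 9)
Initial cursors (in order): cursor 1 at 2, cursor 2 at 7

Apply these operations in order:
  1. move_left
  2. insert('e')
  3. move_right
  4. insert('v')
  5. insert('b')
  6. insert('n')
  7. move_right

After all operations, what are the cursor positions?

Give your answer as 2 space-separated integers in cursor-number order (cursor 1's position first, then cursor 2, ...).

Answer: 7 16

Derivation:
After op 1 (move_left): buffer="gepfvegpf" (len 9), cursors c1@1 c2@6, authorship .........
After op 2 (insert('e')): buffer="geepfveegpf" (len 11), cursors c1@2 c2@8, authorship .1.....2...
After op 3 (move_right): buffer="geepfveegpf" (len 11), cursors c1@3 c2@9, authorship .1.....2...
After op 4 (insert('v')): buffer="geevpfveegvpf" (len 13), cursors c1@4 c2@11, authorship .1.1....2.2..
After op 5 (insert('b')): buffer="geevbpfveegvbpf" (len 15), cursors c1@5 c2@13, authorship .1.11....2.22..
After op 6 (insert('n')): buffer="geevbnpfveegvbnpf" (len 17), cursors c1@6 c2@15, authorship .1.111....2.222..
After op 7 (move_right): buffer="geevbnpfveegvbnpf" (len 17), cursors c1@7 c2@16, authorship .1.111....2.222..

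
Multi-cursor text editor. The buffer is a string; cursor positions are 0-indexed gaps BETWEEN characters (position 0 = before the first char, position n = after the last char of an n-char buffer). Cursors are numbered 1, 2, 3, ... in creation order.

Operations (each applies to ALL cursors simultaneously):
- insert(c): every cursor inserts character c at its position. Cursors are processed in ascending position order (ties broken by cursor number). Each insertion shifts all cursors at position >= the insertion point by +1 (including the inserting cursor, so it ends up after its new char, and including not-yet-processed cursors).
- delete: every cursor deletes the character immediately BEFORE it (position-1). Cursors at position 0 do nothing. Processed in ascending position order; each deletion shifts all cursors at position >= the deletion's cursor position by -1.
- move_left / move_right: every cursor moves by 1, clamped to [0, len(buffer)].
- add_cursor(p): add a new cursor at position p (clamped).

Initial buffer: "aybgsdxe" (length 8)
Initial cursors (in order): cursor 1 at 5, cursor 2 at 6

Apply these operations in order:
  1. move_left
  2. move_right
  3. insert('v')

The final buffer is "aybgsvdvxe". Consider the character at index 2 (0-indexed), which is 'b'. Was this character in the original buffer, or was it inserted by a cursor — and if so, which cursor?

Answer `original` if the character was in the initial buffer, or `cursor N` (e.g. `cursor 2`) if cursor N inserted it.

After op 1 (move_left): buffer="aybgsdxe" (len 8), cursors c1@4 c2@5, authorship ........
After op 2 (move_right): buffer="aybgsdxe" (len 8), cursors c1@5 c2@6, authorship ........
After op 3 (insert('v')): buffer="aybgsvdvxe" (len 10), cursors c1@6 c2@8, authorship .....1.2..
Authorship (.=original, N=cursor N): . . . . . 1 . 2 . .
Index 2: author = original

Answer: original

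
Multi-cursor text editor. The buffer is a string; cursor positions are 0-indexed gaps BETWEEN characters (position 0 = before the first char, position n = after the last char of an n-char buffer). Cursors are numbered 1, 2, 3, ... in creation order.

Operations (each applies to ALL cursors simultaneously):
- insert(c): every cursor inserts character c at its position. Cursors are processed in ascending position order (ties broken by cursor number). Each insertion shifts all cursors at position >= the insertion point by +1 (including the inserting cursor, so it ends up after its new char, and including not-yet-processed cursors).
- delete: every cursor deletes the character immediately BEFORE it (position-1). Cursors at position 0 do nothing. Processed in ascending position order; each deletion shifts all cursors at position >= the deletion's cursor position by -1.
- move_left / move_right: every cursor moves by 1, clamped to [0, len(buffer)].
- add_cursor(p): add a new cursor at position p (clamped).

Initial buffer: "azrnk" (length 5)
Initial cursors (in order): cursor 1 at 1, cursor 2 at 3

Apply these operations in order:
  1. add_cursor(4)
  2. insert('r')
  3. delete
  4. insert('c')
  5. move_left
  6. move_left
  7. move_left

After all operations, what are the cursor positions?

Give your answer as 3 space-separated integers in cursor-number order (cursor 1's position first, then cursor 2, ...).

After op 1 (add_cursor(4)): buffer="azrnk" (len 5), cursors c1@1 c2@3 c3@4, authorship .....
After op 2 (insert('r')): buffer="arzrrnrk" (len 8), cursors c1@2 c2@5 c3@7, authorship .1..2.3.
After op 3 (delete): buffer="azrnk" (len 5), cursors c1@1 c2@3 c3@4, authorship .....
After op 4 (insert('c')): buffer="aczrcnck" (len 8), cursors c1@2 c2@5 c3@7, authorship .1..2.3.
After op 5 (move_left): buffer="aczrcnck" (len 8), cursors c1@1 c2@4 c3@6, authorship .1..2.3.
After op 6 (move_left): buffer="aczrcnck" (len 8), cursors c1@0 c2@3 c3@5, authorship .1..2.3.
After op 7 (move_left): buffer="aczrcnck" (len 8), cursors c1@0 c2@2 c3@4, authorship .1..2.3.

Answer: 0 2 4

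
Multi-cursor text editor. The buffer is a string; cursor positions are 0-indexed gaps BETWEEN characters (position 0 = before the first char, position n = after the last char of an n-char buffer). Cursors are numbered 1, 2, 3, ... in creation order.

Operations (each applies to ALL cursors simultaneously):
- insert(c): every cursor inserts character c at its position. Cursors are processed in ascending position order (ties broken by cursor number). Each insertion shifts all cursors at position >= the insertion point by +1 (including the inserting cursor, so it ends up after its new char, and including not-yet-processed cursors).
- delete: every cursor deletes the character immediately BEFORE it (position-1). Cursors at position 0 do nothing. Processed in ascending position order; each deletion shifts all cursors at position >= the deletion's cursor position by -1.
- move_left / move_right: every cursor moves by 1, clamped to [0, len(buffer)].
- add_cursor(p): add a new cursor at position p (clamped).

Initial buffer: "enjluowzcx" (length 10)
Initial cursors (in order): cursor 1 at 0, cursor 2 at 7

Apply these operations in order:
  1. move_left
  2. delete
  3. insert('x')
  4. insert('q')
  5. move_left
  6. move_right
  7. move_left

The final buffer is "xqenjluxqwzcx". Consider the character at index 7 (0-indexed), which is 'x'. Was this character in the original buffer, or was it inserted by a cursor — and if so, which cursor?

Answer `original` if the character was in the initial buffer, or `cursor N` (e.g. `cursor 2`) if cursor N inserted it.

Answer: cursor 2

Derivation:
After op 1 (move_left): buffer="enjluowzcx" (len 10), cursors c1@0 c2@6, authorship ..........
After op 2 (delete): buffer="enjluwzcx" (len 9), cursors c1@0 c2@5, authorship .........
After op 3 (insert('x')): buffer="xenjluxwzcx" (len 11), cursors c1@1 c2@7, authorship 1.....2....
After op 4 (insert('q')): buffer="xqenjluxqwzcx" (len 13), cursors c1@2 c2@9, authorship 11.....22....
After op 5 (move_left): buffer="xqenjluxqwzcx" (len 13), cursors c1@1 c2@8, authorship 11.....22....
After op 6 (move_right): buffer="xqenjluxqwzcx" (len 13), cursors c1@2 c2@9, authorship 11.....22....
After op 7 (move_left): buffer="xqenjluxqwzcx" (len 13), cursors c1@1 c2@8, authorship 11.....22....
Authorship (.=original, N=cursor N): 1 1 . . . . . 2 2 . . . .
Index 7: author = 2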